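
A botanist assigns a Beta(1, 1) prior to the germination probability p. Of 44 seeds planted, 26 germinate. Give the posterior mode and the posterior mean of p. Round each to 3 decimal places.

Posterior: Beta(1+26, 1+18) = Beta(27, 19).
Mode = (27−1)/(27+19−2) = 26/44 = 0.591.
With a flat prior the MAP equals the MLE, 26/44.
Mean = 27/(27+19) = 27/46 = 0.587.
The posterior is left-skewed, so the mode exceeds the mean.

MAP: 0.591. Posterior mean: 0.587.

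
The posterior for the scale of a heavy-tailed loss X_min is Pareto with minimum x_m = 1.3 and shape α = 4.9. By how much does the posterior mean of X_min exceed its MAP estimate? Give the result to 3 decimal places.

0.333

The Pareto density is strictly decreasing on [x_m, ∞), so the mode is x_m = 1.300.
Mean = α·x_m/(α−1) = 4.9·1.3/3.9 = 1.633.
Difference = 1.633 − 1.300 = 0.333.
The mean is pulled above the mode by the posterior's right skew.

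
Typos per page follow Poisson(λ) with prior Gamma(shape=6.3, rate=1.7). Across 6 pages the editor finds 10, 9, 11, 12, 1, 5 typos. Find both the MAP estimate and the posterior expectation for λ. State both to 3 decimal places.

MAP: 6.922. Posterior mean: 7.052.

Σ counts = 48. Posterior: Gamma(shape = 6.3+48 = 54.3, rate = 1.7+6 = 7.7).
Mode = (α−1)/β = 53.3/7.7 = 6.922.
Mean = α/β = 54.3/7.7 = 7.052.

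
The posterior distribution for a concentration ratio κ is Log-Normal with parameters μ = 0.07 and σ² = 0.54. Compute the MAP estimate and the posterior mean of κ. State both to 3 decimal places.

MAP = 0.625; posterior mean = 1.405

Mode = exp(μ − σ²) = exp(-0.47) = 0.625.
Mean = exp(μ + σ²/2) = exp(0.340) = 1.405.
Right-skewed posterior ⇒ mode < mean.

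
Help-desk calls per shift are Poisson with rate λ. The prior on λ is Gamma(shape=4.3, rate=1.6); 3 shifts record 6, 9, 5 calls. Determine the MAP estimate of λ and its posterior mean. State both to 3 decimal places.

Σ counts = 20. Posterior: Gamma(shape = 4.3+20 = 24.3, rate = 1.6+3 = 4.6).
Mode = (α−1)/β = 23.3/4.6 = 5.065.
Mean = α/β = 24.3/4.6 = 5.283.

MAP estimate = 5.065, posterior mean = 5.283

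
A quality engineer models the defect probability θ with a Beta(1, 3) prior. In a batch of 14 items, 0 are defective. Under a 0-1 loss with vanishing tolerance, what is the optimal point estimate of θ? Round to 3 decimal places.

0.000

Posterior: Beta(1+0, 3+14) = Beta(1, 17).
Since α = 1 ≤ 1 and β > 1, the Beta density is monotone decreasing on [0,1]; the mode is at 0.
Mean = 1/(1+17) = 0.056.
This is the posterior mode — the MAP estimate.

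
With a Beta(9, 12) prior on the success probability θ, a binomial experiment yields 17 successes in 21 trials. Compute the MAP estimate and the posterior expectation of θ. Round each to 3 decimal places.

MAP = 0.625; posterior mean = 0.619

Posterior: Beta(9+17, 12+4) = Beta(26, 16).
Mode = (26−1)/(26+16−2) = 25/40 = 0.625.
Mean = 26/(26+16) = 26/42 = 0.619.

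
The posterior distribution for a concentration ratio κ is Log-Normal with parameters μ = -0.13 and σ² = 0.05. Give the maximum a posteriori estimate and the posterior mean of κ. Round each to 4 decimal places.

Mode = exp(μ − σ²) = exp(-0.18) = 0.8353.
Mean = exp(μ + σ²/2) = exp(-0.105) = 0.9003.

maximum a posteriori estimate = 0.8353, posterior mean = 0.9003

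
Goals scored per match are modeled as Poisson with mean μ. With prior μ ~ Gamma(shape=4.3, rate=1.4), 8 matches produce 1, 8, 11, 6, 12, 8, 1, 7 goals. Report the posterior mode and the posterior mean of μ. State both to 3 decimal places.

Σ counts = 54. Posterior: Gamma(shape = 4.3+54 = 58.3, rate = 1.4+8 = 9.4).
Mode = (α−1)/β = 57.3/9.4 = 6.096.
Mean = α/β = 58.3/9.4 = 6.202.
Mean > mode: the posterior has a right tail.

MAP: 6.096. Posterior mean: 6.202.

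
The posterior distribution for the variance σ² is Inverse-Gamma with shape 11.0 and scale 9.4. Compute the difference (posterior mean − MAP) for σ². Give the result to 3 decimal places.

Mode = β/(α+1) = 9.4/12.0 = 0.783.
Mean = β/(α−1) = 9.4/10.0 = 0.940.
Difference = 0.940 − 0.783 = 0.157.
The mean is pulled above the mode by the posterior's right skew.

0.157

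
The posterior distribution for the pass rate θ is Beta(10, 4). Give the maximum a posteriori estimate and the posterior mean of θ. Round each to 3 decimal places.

Mode = (10−1)/(10+4−2) = 9/12 = 0.750.
Mean = 10/(10+4) = 10/14 = 0.714.

MAP: 0.750. Posterior mean: 0.714.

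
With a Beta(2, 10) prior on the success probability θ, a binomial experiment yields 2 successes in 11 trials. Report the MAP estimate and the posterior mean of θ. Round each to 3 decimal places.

Posterior: Beta(2+2, 10+9) = Beta(4, 19).
Mode = (4−1)/(4+19−2) = 3/21 = 0.143.
Mean = 4/(4+19) = 4/23 = 0.174.
Mean > mode: the posterior has a right tail.

MAP = 0.143; posterior mean = 0.174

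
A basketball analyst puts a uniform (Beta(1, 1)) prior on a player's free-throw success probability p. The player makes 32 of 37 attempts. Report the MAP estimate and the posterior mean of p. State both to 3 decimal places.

p_MAP = 0.865, E[p|data] = 0.846

Posterior: Beta(1+32, 1+5) = Beta(33, 6).
Mode = (33−1)/(33+6−2) = 32/37 = 0.865.
With a flat prior the MAP equals the MLE, 32/37.
Mean = 33/(33+6) = 33/39 = 0.846.
The mean is pulled below the mode by the posterior's left skew.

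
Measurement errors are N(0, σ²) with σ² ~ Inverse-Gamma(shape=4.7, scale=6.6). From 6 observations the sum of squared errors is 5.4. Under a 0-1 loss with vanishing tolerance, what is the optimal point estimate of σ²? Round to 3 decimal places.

Posterior: Inverse-Gamma(shape = 4.7+6/2 = 7.7, scale = 6.6+5.4/2 = 9.3).
Mode = β/(α+1) = 9.3/8.7 = 1.069.
Mean = β/(α−1) = 9.3/6.7 = 1.388.
This is the posterior mode — the MAP estimate.

1.069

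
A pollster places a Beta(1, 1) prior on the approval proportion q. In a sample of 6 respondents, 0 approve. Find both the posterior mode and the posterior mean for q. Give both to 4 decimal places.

Posterior: Beta(1+0, 1+6) = Beta(1, 7).
Since α = 1 ≤ 1 and β > 1, the Beta density is monotone decreasing on [0,1]; the mode is at 0.
Mean = 1/(1+7) = 0.1250.
Right-skewed posterior ⇒ mode < mean.

MAP = 0.0000, posterior mean = 0.1250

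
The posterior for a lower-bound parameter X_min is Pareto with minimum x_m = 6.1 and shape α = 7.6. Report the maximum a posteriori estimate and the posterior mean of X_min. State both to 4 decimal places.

The Pareto density is strictly decreasing on [x_m, ∞), so the mode is x_m = 6.1000.
Mean = α·x_m/(α−1) = 7.6·6.1/6.6 = 7.0242.
Right-skewed posterior ⇒ mode < mean.

MAP = 6.1000; posterior mean = 7.0242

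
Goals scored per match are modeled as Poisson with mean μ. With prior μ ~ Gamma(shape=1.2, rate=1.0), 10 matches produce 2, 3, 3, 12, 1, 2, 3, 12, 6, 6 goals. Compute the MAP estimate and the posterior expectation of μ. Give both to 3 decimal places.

μ_MAP = 4.564, E[μ|data] = 4.655

Σ counts = 50. Posterior: Gamma(shape = 1.2+50 = 51.2, rate = 1.0+10 = 11.0).
Mode = (α−1)/β = 50.2/11.0 = 4.564.
Mean = α/β = 51.2/11.0 = 4.655.
The mean is pulled above the mode by the posterior's right skew.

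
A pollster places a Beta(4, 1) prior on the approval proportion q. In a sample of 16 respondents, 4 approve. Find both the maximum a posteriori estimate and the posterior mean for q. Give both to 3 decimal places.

Posterior: Beta(4+4, 1+12) = Beta(8, 13).
Mode = (8−1)/(8+13−2) = 7/19 = 0.368.
Mean = 8/(8+13) = 8/21 = 0.381.

MAP = 0.368, posterior mean = 0.381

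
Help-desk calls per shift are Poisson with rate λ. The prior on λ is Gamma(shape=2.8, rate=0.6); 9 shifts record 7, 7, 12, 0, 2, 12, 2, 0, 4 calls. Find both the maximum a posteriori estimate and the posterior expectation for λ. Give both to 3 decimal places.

MAP: 4.979. Posterior mean: 5.083.

Σ counts = 46. Posterior: Gamma(shape = 2.8+46 = 48.8, rate = 0.6+9 = 9.6).
Mode = (α−1)/β = 47.8/9.6 = 4.979.
Mean = α/β = 48.8/9.6 = 5.083.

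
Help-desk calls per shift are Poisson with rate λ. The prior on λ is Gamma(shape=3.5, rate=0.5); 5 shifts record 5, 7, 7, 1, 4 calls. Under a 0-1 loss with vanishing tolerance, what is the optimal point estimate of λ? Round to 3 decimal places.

Σ counts = 24. Posterior: Gamma(shape = 3.5+24 = 27.5, rate = 0.5+5 = 5.5).
Mode = (α−1)/β = 26.5/5.5 = 4.818.
Mean = α/β = 27.5/5.5 = 5.000.
This is the posterior mode — the MAP estimate.

4.818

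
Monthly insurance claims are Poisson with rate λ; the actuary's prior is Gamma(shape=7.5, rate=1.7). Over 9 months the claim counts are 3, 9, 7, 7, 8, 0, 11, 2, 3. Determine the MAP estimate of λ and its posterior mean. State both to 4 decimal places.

Σ counts = 50. Posterior: Gamma(shape = 7.5+50 = 57.5, rate = 1.7+9 = 10.7).
Mode = (α−1)/β = 56.5/10.7 = 5.2804.
Mean = α/β = 57.5/10.7 = 5.3738.

λ_MAP = 5.2804, E[λ|data] = 5.3738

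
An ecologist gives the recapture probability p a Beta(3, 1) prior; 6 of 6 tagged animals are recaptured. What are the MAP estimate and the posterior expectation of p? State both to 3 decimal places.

Posterior: Beta(3+6, 1+0) = Beta(9, 1).
Since β = 1 ≤ 1 and α > 1, the Beta density is monotone increasing on [0,1]; the mode is at 1.
Mean = 9/(9+1) = 0.900.

MAP = 1.000, posterior mean = 0.900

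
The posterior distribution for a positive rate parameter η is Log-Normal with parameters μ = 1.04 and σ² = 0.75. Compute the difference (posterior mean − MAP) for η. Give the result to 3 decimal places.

Mode = exp(μ − σ²) = exp(0.29) = 1.336.
Mean = exp(μ + σ²/2) = exp(1.415) = 4.116.
Difference = 4.116 − 1.336 = 2.780.
Right-skewed posterior ⇒ mode < mean.

2.780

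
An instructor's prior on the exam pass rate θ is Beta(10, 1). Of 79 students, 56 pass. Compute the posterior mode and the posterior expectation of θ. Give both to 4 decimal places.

MAP = 0.7386; posterior mean = 0.7333

Posterior: Beta(10+56, 1+23) = Beta(66, 24).
Mode = (66−1)/(66+24−2) = 65/88 = 0.7386.
Mean = 66/(66+24) = 66/90 = 0.7333.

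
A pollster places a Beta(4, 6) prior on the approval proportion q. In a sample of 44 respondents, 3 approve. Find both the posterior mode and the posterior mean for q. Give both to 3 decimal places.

MAP: 0.115. Posterior mean: 0.130.

Posterior: Beta(4+3, 6+41) = Beta(7, 47).
Mode = (7−1)/(7+47−2) = 6/52 = 0.115.
Mean = 7/(7+47) = 7/54 = 0.130.
The posterior is right-skewed, so the mean exceeds the mode.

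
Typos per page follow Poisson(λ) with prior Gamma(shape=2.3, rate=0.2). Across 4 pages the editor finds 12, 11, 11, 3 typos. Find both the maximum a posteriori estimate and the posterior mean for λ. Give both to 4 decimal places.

Σ counts = 37. Posterior: Gamma(shape = 2.3+37 = 39.3, rate = 0.2+4 = 4.2).
Mode = (α−1)/β = 38.3/4.2 = 9.1190.
Mean = α/β = 39.3/4.2 = 9.3571.
The mean is pulled above the mode by the posterior's right skew.

MAP: 9.1190. Posterior mean: 9.3571.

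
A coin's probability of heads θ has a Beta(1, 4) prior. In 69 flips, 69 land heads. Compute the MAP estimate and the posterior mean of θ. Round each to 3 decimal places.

θ_MAP = 0.958, E[θ|data] = 0.946

Posterior: Beta(1+69, 4+0) = Beta(70, 4).
Mode = (70−1)/(70+4−2) = 69/72 = 0.958.
Mean = 70/(70+4) = 70/74 = 0.946.
The posterior is left-skewed, so the mode exceeds the mean.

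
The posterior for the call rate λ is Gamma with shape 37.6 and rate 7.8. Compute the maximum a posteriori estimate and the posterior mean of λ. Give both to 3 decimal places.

Mode = (α−1)/β = 36.6/7.8 = 4.692.
Mean = α/β = 37.6/7.8 = 4.821.

maximum a posteriori estimate = 4.692, posterior mean = 4.821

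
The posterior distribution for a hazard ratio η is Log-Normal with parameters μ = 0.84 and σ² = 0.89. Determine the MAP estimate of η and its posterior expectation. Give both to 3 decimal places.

Mode = exp(μ − σ²) = exp(-0.05) = 0.951.
Mean = exp(μ + σ²/2) = exp(1.285) = 3.615.

MAP: 0.951. Posterior mean: 3.615.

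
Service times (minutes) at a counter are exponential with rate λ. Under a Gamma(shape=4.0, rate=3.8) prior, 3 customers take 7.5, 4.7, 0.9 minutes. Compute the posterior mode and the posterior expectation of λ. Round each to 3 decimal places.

MAP = 0.355, posterior mean = 0.414

Σ times = 13.1. Posterior: Gamma(shape = 4.0+3 = 7.0, rate = 3.8+13.1 = 16.9).
Mode = (α−1)/β = 6.0/16.9 = 0.355.
Mean = α/β = 7.0/16.9 = 0.414.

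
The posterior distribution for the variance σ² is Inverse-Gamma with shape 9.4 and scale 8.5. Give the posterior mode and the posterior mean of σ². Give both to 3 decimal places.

Mode = β/(α+1) = 8.5/10.4 = 0.817.
Mean = β/(α−1) = 8.5/8.4 = 1.012.

MAP: 0.817. Posterior mean: 1.012.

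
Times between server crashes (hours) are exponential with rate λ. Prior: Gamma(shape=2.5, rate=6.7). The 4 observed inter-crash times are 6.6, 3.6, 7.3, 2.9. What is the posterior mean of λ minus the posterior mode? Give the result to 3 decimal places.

Σ times = 20.4. Posterior: Gamma(shape = 2.5+4 = 6.5, rate = 6.7+20.4 = 27.1).
Mode = (α−1)/β = 5.5/27.1 = 0.203.
Mean = α/β = 6.5/27.1 = 0.240.
Difference = 0.240 − 0.203 = 0.037.
Right-skewed posterior ⇒ mode < mean.

0.037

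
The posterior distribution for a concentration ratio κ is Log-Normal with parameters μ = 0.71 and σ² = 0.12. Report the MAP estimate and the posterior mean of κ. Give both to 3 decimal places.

Mode = exp(μ − σ²) = exp(0.59) = 1.804.
Mean = exp(μ + σ²/2) = exp(0.770) = 2.160.
The posterior is right-skewed, so the mean exceeds the mode.

κ_MAP = 1.804, E[κ|data] = 2.160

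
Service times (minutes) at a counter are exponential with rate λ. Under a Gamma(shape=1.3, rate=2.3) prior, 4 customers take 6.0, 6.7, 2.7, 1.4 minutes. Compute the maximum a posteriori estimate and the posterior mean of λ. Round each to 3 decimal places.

MAP = 0.225; posterior mean = 0.277

Σ times = 16.8. Posterior: Gamma(shape = 1.3+4 = 5.3, rate = 2.3+16.8 = 19.1).
Mode = (α−1)/β = 4.3/19.1 = 0.225.
Mean = α/β = 5.3/19.1 = 0.277.
Right-skewed posterior ⇒ mode < mean.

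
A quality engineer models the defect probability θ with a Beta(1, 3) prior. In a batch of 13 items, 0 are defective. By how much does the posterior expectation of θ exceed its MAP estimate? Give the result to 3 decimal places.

0.059

Posterior: Beta(1+0, 3+13) = Beta(1, 16).
Since α = 1 ≤ 1 and β > 1, the Beta density is monotone decreasing on [0,1]; the mode is at 0.
Mean = 1/(1+16) = 0.059.
Difference = 0.059 − 0.000 = 0.059.
The mean is pulled above the mode by the posterior's right skew.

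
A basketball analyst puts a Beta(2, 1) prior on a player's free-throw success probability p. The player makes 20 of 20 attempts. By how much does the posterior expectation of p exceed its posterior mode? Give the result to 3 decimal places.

-0.043

Posterior: Beta(2+20, 1+0) = Beta(22, 1).
Since β = 1 ≤ 1 and α > 1, the Beta density is monotone increasing on [0,1]; the mode is at 1.
Mean = 22/(22+1) = 0.957.
Difference = 0.957 − 1.000 = -0.043.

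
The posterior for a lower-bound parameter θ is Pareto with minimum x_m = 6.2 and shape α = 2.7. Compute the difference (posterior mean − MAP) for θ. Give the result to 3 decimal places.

3.647

The Pareto density is strictly decreasing on [x_m, ∞), so the mode is x_m = 6.200.
Mean = α·x_m/(α−1) = 2.7·6.2/1.7 = 9.847.
Difference = 9.847 − 6.200 = 3.647.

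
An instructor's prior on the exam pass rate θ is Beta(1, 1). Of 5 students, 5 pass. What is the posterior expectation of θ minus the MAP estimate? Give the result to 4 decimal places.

-0.1429

Posterior: Beta(1+5, 1+0) = Beta(6, 1).
Since β = 1 ≤ 1 and α > 1, the Beta density is monotone increasing on [0,1]; the mode is at 1.
Mean = 6/(6+1) = 0.8571.
Difference = 0.8571 − 1.0000 = -0.1429.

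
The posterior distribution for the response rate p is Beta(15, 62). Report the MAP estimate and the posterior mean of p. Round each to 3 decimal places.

Mode = (15−1)/(15+62−2) = 14/75 = 0.187.
Mean = 15/(15+62) = 15/77 = 0.195.
The mean is pulled above the mode by the posterior's right skew.

MAP = 0.187, posterior mean = 0.195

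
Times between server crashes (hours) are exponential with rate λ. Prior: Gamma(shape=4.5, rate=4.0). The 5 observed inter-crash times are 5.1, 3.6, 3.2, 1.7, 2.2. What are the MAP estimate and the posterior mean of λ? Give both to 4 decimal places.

Σ times = 15.8. Posterior: Gamma(shape = 4.5+5 = 9.5, rate = 4.0+15.8 = 19.8).
Mode = (α−1)/β = 8.5/19.8 = 0.4293.
Mean = α/β = 9.5/19.8 = 0.4798.
Right-skewed posterior ⇒ mode < mean.

MAP = 0.4293; posterior mean = 0.4798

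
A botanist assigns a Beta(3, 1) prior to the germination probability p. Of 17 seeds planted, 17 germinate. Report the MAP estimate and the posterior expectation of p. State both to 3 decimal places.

Posterior: Beta(3+17, 1+0) = Beta(20, 1).
Since β = 1 ≤ 1 and α > 1, the Beta density is monotone increasing on [0,1]; the mode is at 1.
Mean = 20/(20+1) = 0.952.

p_MAP = 1.000, E[p|data] = 0.952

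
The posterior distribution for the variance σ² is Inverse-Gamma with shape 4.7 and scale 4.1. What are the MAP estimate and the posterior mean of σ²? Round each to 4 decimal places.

Mode = β/(α+1) = 4.1/5.7 = 0.7193.
Mean = β/(α−1) = 4.1/3.7 = 1.1081.

MAP: 0.7193. Posterior mean: 1.1081.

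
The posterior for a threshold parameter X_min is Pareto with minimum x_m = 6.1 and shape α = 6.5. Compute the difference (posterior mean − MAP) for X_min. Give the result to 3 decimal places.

1.109

The Pareto density is strictly decreasing on [x_m, ∞), so the mode is x_m = 6.100.
Mean = α·x_m/(α−1) = 6.5·6.1/5.5 = 7.209.
Difference = 7.209 − 6.100 = 1.109.
The posterior is right-skewed, so the mean exceeds the mode.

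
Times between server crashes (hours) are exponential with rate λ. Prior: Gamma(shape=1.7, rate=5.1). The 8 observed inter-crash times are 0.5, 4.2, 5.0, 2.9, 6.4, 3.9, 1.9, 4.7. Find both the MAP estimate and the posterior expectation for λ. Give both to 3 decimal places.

Σ times = 29.5. Posterior: Gamma(shape = 1.7+8 = 9.7, rate = 5.1+29.5 = 34.6).
Mode = (α−1)/β = 8.7/34.6 = 0.251.
Mean = α/β = 9.7/34.6 = 0.280.
The posterior is right-skewed, so the mean exceeds the mode.

MAP: 0.251. Posterior mean: 0.280.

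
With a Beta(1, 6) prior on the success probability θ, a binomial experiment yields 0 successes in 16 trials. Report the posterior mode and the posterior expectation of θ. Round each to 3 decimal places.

MAP = 0.000; posterior mean = 0.043

Posterior: Beta(1+0, 6+16) = Beta(1, 22).
Since α = 1 ≤ 1 and β > 1, the Beta density is monotone decreasing on [0,1]; the mode is at 0.
Mean = 1/(1+22) = 0.043.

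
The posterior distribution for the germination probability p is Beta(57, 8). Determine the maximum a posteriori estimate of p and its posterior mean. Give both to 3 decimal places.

MAP: 0.889. Posterior mean: 0.877.

Mode = (57−1)/(57+8−2) = 56/63 = 0.889.
Mean = 57/(57+8) = 57/65 = 0.877.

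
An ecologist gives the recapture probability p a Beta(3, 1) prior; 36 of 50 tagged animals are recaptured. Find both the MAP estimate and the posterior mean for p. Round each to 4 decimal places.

Posterior: Beta(3+36, 1+14) = Beta(39, 15).
Mode = (39−1)/(39+15−2) = 38/52 = 0.7308.
Mean = 39/(39+15) = 39/54 = 0.7222.

MAP = 0.7308, posterior mean = 0.7222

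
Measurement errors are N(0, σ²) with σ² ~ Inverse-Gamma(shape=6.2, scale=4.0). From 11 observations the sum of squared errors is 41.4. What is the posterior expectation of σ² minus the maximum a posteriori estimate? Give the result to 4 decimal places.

0.3635

Posterior: Inverse-Gamma(shape = 6.2+11/2 = 11.7, scale = 4.0+41.4/2 = 24.7).
Mode = β/(α+1) = 24.7/12.7 = 1.9449.
Mean = β/(α−1) = 24.7/10.7 = 2.3084.
Difference = 2.3084 − 1.9449 = 0.3635.
Mean > mode: the posterior has a right tail.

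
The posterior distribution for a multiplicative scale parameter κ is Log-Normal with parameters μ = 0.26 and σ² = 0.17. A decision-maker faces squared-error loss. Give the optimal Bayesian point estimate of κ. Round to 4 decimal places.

1.4120

Mode = exp(μ − σ²) = exp(0.09) = 1.0942.
Mean = exp(μ + σ²/2) = exp(0.345) = 1.4120.
Squared-error loss ⇒ the optimal estimator is the posterior mean.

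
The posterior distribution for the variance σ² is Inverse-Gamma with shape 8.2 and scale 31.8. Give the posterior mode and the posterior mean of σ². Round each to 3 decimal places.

MAP = 3.457, posterior mean = 4.417

Mode = β/(α+1) = 31.8/9.2 = 3.457.
Mean = β/(α−1) = 31.8/7.2 = 4.417.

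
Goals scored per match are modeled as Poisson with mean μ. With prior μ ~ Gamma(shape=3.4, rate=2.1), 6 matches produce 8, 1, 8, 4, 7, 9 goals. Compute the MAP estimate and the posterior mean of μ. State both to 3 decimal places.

MAP = 4.864; posterior mean = 4.988

Σ counts = 37. Posterior: Gamma(shape = 3.4+37 = 40.4, rate = 2.1+6 = 8.1).
Mode = (α−1)/β = 39.4/8.1 = 4.864.
Mean = α/β = 40.4/8.1 = 4.988.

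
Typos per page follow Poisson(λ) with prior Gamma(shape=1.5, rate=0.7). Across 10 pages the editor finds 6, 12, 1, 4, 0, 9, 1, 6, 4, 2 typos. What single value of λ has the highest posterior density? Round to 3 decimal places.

4.252

Σ counts = 45. Posterior: Gamma(shape = 1.5+45 = 46.5, rate = 0.7+10 = 10.7).
Mode = (α−1)/β = 45.5/10.7 = 4.252.
Mean = α/β = 46.5/10.7 = 4.346.
This is the posterior mode — the MAP estimate.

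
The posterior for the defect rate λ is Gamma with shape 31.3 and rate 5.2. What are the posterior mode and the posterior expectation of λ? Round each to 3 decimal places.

Mode = (α−1)/β = 30.3/5.2 = 5.827.
Mean = α/β = 31.3/5.2 = 6.019.

posterior mode = 5.827, posterior expectation = 6.019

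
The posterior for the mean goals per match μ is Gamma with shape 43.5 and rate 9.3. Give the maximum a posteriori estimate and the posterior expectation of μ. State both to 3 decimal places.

MAP = 4.570, posterior mean = 4.677

Mode = (α−1)/β = 42.5/9.3 = 4.570.
Mean = α/β = 43.5/9.3 = 4.677.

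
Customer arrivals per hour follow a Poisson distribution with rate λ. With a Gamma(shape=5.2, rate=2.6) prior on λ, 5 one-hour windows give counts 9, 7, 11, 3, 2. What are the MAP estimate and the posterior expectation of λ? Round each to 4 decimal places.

MAP = 4.7632, posterior mean = 4.8947

Σ counts = 32. Posterior: Gamma(shape = 5.2+32 = 37.2, rate = 2.6+5 = 7.6).
Mode = (α−1)/β = 36.2/7.6 = 4.7632.
Mean = α/β = 37.2/7.6 = 4.8947.
Right-skewed posterior ⇒ mode < mean.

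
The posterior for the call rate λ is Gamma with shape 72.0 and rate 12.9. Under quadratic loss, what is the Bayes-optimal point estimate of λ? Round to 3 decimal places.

5.581

Mode = (α−1)/β = 71.0/12.9 = 5.504.
Mean = α/β = 72.0/12.9 = 5.581.
Quadratic loss ⇒ the optimal estimator is the posterior mean.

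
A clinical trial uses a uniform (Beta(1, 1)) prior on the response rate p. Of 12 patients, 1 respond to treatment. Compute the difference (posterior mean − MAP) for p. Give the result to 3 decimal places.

Posterior: Beta(1+1, 1+11) = Beta(2, 12).
Mode = (2−1)/(2+12−2) = 1/12 = 0.083.
Mean = 2/(2+12) = 2/14 = 0.143.
Difference = 0.143 − 0.083 = 0.060.

0.060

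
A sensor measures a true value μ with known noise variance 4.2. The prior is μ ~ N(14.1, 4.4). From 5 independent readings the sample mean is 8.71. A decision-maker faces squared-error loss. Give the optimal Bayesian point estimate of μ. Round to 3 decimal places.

9.574

Posterior for μ is Normal. Precision-weighted mean: (1/4.4·14.1 + 5/4.2·8.71) / (1/4.4 + 5/4.2) = 9.574.
A Normal posterior is symmetric, so mode = mean.
Squared-error loss ⇒ the optimal estimator is the posterior mean.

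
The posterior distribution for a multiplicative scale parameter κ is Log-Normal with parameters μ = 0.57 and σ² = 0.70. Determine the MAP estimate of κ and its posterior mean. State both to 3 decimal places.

MAP: 0.878. Posterior mean: 2.509.

Mode = exp(μ − σ²) = exp(-0.13) = 0.878.
Mean = exp(μ + σ²/2) = exp(0.920) = 2.509.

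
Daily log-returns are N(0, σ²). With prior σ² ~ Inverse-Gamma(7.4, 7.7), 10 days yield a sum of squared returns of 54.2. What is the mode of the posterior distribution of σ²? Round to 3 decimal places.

2.597

Posterior: Inverse-Gamma(shape = 7.4+10/2 = 12.4, scale = 7.7+54.2/2 = 34.8).
Mode = β/(α+1) = 34.8/13.4 = 2.597.
Mean = β/(α−1) = 34.8/11.4 = 3.053.
This is the posterior mode — the MAP estimate.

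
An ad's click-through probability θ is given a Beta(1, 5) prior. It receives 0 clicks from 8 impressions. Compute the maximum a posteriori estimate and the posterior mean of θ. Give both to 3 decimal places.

Posterior: Beta(1+0, 5+8) = Beta(1, 13).
Since α = 1 ≤ 1 and β > 1, the Beta density is monotone decreasing on [0,1]; the mode is at 0.
Mean = 1/(1+13) = 0.071.

MAP = 0.000, posterior mean = 0.071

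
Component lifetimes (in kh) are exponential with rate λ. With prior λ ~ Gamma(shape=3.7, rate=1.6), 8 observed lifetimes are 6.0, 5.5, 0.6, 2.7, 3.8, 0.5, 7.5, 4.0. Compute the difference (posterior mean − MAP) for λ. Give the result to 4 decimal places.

Σ times = 30.6. Posterior: Gamma(shape = 3.7+8 = 11.7, rate = 1.6+30.6 = 32.2).
Mode = (α−1)/β = 10.7/32.2 = 0.3323.
Mean = α/β = 11.7/32.2 = 0.3634.
Difference = 0.3634 − 0.3323 = 0.0311.

0.0311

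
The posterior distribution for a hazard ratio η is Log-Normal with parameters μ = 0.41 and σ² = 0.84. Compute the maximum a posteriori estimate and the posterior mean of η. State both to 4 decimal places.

Mode = exp(μ − σ²) = exp(-0.43) = 0.6505.
Mean = exp(μ + σ²/2) = exp(0.830) = 2.2933.
The mean is pulled above the mode by the posterior's right skew.

maximum a posteriori estimate = 0.6505, posterior mean = 2.2933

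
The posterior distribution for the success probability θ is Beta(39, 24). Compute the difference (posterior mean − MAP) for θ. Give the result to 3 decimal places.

Mode = (39−1)/(39+24−2) = 38/61 = 0.623.
Mean = 39/(39+24) = 39/63 = 0.619.
Difference = 0.619 − 0.623 = -0.004.
Left-skewed posterior ⇒ mean < mode.

-0.004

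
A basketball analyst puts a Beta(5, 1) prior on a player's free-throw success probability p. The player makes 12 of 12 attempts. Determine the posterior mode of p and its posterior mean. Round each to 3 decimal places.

Posterior: Beta(5+12, 1+0) = Beta(17, 1).
Since β = 1 ≤ 1 and α > 1, the Beta density is monotone increasing on [0,1]; the mode is at 1.
Mean = 17/(17+1) = 0.944.
The mean is pulled below the mode by the posterior's left skew.

MAP = 1.000; posterior mean = 0.944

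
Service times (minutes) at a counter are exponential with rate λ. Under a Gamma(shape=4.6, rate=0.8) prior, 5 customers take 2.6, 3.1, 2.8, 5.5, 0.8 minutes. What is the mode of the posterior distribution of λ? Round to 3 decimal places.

Σ times = 14.8. Posterior: Gamma(shape = 4.6+5 = 9.6, rate = 0.8+14.8 = 15.6).
Mode = (α−1)/β = 8.6/15.6 = 0.551.
Mean = α/β = 9.6/15.6 = 0.615.
This is the posterior mode — the MAP estimate.

0.551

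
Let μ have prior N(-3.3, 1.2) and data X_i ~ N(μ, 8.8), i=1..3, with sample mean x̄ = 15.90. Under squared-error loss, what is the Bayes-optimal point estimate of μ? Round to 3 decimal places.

2.274

Posterior for μ is Normal. Precision-weighted mean: (1/1.2·-3.3 + 3/8.8·15.90) / (1/1.2 + 3/8.8) = 2.274.
A Normal posterior is symmetric, so mode = mean.
Squared-error loss ⇒ the optimal estimator is the posterior mean.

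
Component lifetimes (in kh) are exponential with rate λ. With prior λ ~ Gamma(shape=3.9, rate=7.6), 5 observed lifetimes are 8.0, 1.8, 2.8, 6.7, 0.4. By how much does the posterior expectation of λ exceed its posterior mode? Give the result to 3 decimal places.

0.037

Σ times = 19.7. Posterior: Gamma(shape = 3.9+5 = 8.9, rate = 7.6+19.7 = 27.3).
Mode = (α−1)/β = 7.9/27.3 = 0.289.
Mean = α/β = 8.9/27.3 = 0.326.
Difference = 0.326 − 0.289 = 0.037.
Right-skewed posterior ⇒ mode < mean.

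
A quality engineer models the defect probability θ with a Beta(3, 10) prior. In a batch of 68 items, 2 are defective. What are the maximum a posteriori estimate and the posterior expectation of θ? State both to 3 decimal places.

Posterior: Beta(3+2, 10+66) = Beta(5, 76).
Mode = (5−1)/(5+76−2) = 4/79 = 0.051.
Mean = 5/(5+76) = 5/81 = 0.062.

MAP = 0.051, posterior mean = 0.062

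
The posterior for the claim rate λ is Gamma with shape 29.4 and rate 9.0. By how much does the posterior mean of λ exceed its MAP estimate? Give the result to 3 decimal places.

Mode = (α−1)/β = 28.4/9.0 = 3.156.
Mean = α/β = 29.4/9.0 = 3.267.
Difference = 3.267 − 3.156 = 0.111.
Right-skewed posterior ⇒ mode < mean.

0.111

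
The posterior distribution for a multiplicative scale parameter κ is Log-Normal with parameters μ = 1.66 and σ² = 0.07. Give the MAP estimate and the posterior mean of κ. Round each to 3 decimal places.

MAP = 4.904, posterior mean = 5.447

Mode = exp(μ − σ²) = exp(1.59) = 4.904.
Mean = exp(μ + σ²/2) = exp(1.695) = 5.447.
Mean > mode: the posterior has a right tail.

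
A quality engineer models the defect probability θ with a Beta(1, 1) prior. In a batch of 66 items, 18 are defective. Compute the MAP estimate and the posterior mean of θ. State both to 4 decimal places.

Posterior: Beta(1+18, 1+48) = Beta(19, 49).
Mode = (19−1)/(19+49−2) = 18/66 = 0.2727.
With a flat prior the MAP equals the MLE, 18/66.
Mean = 19/(19+49) = 19/68 = 0.2794.
Mean > mode: the posterior has a right tail.

MAP = 0.2727; posterior mean = 0.2794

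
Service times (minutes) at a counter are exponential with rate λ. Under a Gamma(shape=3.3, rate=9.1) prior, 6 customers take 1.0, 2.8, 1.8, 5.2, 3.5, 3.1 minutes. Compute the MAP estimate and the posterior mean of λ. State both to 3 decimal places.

MAP estimate = 0.313, posterior mean = 0.351

Σ times = 17.4. Posterior: Gamma(shape = 3.3+6 = 9.3, rate = 9.1+17.4 = 26.5).
Mode = (α−1)/β = 8.3/26.5 = 0.313.
Mean = α/β = 9.3/26.5 = 0.351.
The mean is pulled above the mode by the posterior's right skew.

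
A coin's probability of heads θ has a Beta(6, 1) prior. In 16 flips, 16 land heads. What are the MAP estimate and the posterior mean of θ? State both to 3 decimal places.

MAP = 1.000; posterior mean = 0.957

Posterior: Beta(6+16, 1+0) = Beta(22, 1).
Since β = 1 ≤ 1 and α > 1, the Beta density is monotone increasing on [0,1]; the mode is at 1.
Mean = 22/(22+1) = 0.957.
The mean is pulled below the mode by the posterior's left skew.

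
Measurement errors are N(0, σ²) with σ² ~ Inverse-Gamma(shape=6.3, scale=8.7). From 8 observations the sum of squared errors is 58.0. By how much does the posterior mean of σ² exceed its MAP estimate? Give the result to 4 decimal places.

Posterior: Inverse-Gamma(shape = 6.3+8/2 = 10.3, scale = 8.7+58.0/2 = 37.7).
Mode = β/(α+1) = 37.7/11.3 = 3.3363.
Mean = β/(α−1) = 37.7/9.3 = 4.0538.
Difference = 4.0538 − 3.3363 = 0.7175.
Mean > mode: the posterior has a right tail.

0.7175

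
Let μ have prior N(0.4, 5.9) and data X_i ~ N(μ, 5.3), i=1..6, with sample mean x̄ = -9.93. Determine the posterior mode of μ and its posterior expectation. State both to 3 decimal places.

Posterior for μ is Normal. Precision-weighted mean: (1/5.9·0.4 + 6/5.3·-9.93) / (1/5.9 + 6/5.3) = -8.585.
A Normal posterior is symmetric, so mode = mean.

μ_MAP = -8.585, E[μ|data] = -8.585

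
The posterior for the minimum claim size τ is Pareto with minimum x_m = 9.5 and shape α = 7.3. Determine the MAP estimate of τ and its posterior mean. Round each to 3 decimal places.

The Pareto density is strictly decreasing on [x_m, ∞), so the mode is x_m = 9.500.
Mean = α·x_m/(α−1) = 7.3·9.5/6.3 = 11.008.
The mean is pulled above the mode by the posterior's right skew.

τ_MAP = 9.500, E[τ|data] = 11.008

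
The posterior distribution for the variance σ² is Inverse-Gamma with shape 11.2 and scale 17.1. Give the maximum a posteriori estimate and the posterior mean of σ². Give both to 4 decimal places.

MAP = 1.4016, posterior mean = 1.6765

Mode = β/(α+1) = 17.1/12.2 = 1.4016.
Mean = β/(α−1) = 17.1/10.2 = 1.6765.
The posterior is right-skewed, so the mean exceeds the mode.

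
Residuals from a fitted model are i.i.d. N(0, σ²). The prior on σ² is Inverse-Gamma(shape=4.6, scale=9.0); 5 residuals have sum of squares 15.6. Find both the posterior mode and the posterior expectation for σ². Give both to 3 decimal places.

MAP = 2.074; posterior mean = 2.754

Posterior: Inverse-Gamma(shape = 4.6+5/2 = 7.1, scale = 9.0+15.6/2 = 16.8).
Mode = β/(α+1) = 16.8/8.1 = 2.074.
Mean = β/(α−1) = 16.8/6.1 = 2.754.
Right-skewed posterior ⇒ mode < mean.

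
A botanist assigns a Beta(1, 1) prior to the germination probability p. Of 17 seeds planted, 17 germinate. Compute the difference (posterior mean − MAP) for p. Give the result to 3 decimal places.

Posterior: Beta(1+17, 1+0) = Beta(18, 1).
Since β = 1 ≤ 1 and α > 1, the Beta density is monotone increasing on [0,1]; the mode is at 1.
Mean = 18/(18+1) = 0.947.
Difference = 0.947 − 1.000 = -0.053.

-0.053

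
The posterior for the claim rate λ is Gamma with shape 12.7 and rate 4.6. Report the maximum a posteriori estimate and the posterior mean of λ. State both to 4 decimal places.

MAP = 2.5435; posterior mean = 2.7609

Mode = (α−1)/β = 11.7/4.6 = 2.5435.
Mean = α/β = 12.7/4.6 = 2.7609.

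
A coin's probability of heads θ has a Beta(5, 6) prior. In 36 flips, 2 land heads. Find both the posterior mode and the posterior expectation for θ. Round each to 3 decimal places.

MAP: 0.133. Posterior mean: 0.149.

Posterior: Beta(5+2, 6+34) = Beta(7, 40).
Mode = (7−1)/(7+40−2) = 6/45 = 0.133.
Mean = 7/(7+40) = 7/47 = 0.149.
The posterior is right-skewed, so the mean exceeds the mode.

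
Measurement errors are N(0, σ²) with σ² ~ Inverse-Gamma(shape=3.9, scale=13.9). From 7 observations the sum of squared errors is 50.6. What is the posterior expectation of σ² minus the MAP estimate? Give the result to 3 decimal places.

1.458

Posterior: Inverse-Gamma(shape = 3.9+7/2 = 7.4, scale = 13.9+50.6/2 = 39.2).
Mode = β/(α+1) = 39.2/8.4 = 4.667.
Mean = β/(α−1) = 39.2/6.4 = 6.125.
Difference = 6.125 − 4.667 = 1.458.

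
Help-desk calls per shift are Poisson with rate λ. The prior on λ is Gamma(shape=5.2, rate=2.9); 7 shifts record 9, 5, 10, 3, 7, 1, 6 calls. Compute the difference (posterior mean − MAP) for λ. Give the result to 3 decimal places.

Σ counts = 41. Posterior: Gamma(shape = 5.2+41 = 46.2, rate = 2.9+7 = 9.9).
Mode = (α−1)/β = 45.2/9.9 = 4.566.
Mean = α/β = 46.2/9.9 = 4.667.
Difference = 4.667 − 4.566 = 0.101.
The mean is pulled above the mode by the posterior's right skew.

0.101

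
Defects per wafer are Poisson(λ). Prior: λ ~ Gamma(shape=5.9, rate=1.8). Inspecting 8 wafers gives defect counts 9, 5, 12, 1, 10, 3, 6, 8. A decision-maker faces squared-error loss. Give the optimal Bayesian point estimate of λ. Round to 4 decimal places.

6.1122

Σ counts = 54. Posterior: Gamma(shape = 5.9+54 = 59.9, rate = 1.8+8 = 9.8).
Mode = (α−1)/β = 58.9/9.8 = 6.0102.
Mean = α/β = 59.9/9.8 = 6.1122.
Squared-error loss ⇒ the optimal estimator is the posterior mean.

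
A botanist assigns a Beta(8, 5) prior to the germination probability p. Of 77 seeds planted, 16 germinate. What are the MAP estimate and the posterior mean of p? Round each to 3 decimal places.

Posterior: Beta(8+16, 5+61) = Beta(24, 66).
Mode = (24−1)/(24+66−2) = 23/88 = 0.261.
Mean = 24/(24+66) = 24/90 = 0.267.

MAP estimate = 0.261, posterior mean = 0.267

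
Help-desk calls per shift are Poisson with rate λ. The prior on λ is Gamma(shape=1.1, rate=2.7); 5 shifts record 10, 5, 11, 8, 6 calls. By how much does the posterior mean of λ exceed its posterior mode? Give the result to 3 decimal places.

Σ counts = 40. Posterior: Gamma(shape = 1.1+40 = 41.1, rate = 2.7+5 = 7.7).
Mode = (α−1)/β = 40.1/7.7 = 5.208.
Mean = α/β = 41.1/7.7 = 5.338.
Difference = 5.338 − 5.208 = 0.130.
Mean > mode: the posterior has a right tail.

0.130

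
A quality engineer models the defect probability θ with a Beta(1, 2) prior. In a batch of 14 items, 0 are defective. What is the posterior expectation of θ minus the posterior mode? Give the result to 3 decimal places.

Posterior: Beta(1+0, 2+14) = Beta(1, 16).
Since α = 1 ≤ 1 and β > 1, the Beta density is monotone decreasing on [0,1]; the mode is at 0.
Mean = 1/(1+16) = 0.059.
Difference = 0.059 − 0.000 = 0.059.

0.059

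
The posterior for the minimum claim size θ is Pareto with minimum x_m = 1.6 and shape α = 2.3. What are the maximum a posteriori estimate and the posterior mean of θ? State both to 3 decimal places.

θ_MAP = 1.600, E[θ|data] = 2.831

The Pareto density is strictly decreasing on [x_m, ∞), so the mode is x_m = 1.600.
Mean = α·x_m/(α−1) = 2.3·1.6/1.3 = 2.831.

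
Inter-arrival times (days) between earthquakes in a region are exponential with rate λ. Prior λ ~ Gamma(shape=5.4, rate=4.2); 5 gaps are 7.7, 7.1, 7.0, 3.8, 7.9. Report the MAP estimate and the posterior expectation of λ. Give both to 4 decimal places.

Σ times = 33.5. Posterior: Gamma(shape = 5.4+5 = 10.4, rate = 4.2+33.5 = 37.7).
Mode = (α−1)/β = 9.4/37.7 = 0.2493.
Mean = α/β = 10.4/37.7 = 0.2759.

MAP estimate = 0.2493, posterior expectation = 0.2759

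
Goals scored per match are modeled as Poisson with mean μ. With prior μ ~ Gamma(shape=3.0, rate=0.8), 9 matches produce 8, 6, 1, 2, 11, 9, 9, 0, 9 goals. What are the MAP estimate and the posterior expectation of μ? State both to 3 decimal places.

MAP estimate = 5.816, posterior expectation = 5.918

Σ counts = 55. Posterior: Gamma(shape = 3.0+55 = 58.0, rate = 0.8+9 = 9.8).
Mode = (α−1)/β = 57.0/9.8 = 5.816.
Mean = α/β = 58.0/9.8 = 5.918.
The mean is pulled above the mode by the posterior's right skew.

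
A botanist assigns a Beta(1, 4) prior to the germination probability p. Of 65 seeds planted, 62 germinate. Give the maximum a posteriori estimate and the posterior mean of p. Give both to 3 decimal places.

Posterior: Beta(1+62, 4+3) = Beta(63, 7).
Mode = (63−1)/(63+7−2) = 62/68 = 0.912.
Mean = 63/(63+7) = 63/70 = 0.900.

p_MAP = 0.912, E[p|data] = 0.900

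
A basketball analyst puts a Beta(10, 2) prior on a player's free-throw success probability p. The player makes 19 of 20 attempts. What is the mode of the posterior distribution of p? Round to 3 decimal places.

Posterior: Beta(10+19, 2+1) = Beta(29, 3).
Mode = (29−1)/(29+3−2) = 28/30 = 0.933.
Mean = 29/(29+3) = 29/32 = 0.906.
This is the posterior mode — the MAP estimate.

0.933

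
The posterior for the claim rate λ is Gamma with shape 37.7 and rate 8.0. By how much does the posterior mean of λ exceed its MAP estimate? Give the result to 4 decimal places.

Mode = (α−1)/β = 36.7/8.0 = 4.5875.
Mean = α/β = 37.7/8.0 = 4.7125.
Difference = 4.7125 − 4.5875 = 0.1250.
Mean > mode: the posterior has a right tail.

0.1250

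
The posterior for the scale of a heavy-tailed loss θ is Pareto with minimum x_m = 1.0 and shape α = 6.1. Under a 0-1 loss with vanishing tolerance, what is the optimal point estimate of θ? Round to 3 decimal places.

The Pareto density is strictly decreasing on [x_m, ∞), so the mode is x_m = 1.000.
Mean = α·x_m/(α−1) = 6.1·1.0/5.1 = 1.196.
This is the posterior mode — the MAP estimate.

1.000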